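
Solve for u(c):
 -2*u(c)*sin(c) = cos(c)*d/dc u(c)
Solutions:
 u(c) = C1*cos(c)^2


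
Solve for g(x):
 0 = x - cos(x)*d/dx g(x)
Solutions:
 g(x) = C1 + Integral(x/cos(x), x)


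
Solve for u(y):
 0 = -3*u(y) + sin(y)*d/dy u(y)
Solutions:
 u(y) = C1*(cos(y) - 1)^(3/2)/(cos(y) + 1)^(3/2)


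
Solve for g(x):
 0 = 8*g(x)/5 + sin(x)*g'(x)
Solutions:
 g(x) = C1*(cos(x) + 1)^(4/5)/(cos(x) - 1)^(4/5)


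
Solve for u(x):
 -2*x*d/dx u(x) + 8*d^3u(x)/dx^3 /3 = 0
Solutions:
 u(x) = C1 + Integral(C2*airyai(6^(1/3)*x/2) + C3*airybi(6^(1/3)*x/2), x)


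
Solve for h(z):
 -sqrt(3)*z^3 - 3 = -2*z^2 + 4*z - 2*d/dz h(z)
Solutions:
 h(z) = C1 + sqrt(3)*z^4/8 - z^3/3 + z^2 + 3*z/2


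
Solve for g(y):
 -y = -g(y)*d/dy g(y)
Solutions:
 g(y) = -sqrt(C1 + y^2)
 g(y) = sqrt(C1 + y^2)


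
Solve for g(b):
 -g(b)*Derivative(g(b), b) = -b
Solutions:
 g(b) = -sqrt(C1 + b^2)
 g(b) = sqrt(C1 + b^2)


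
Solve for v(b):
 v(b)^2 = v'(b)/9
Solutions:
 v(b) = -1/(C1 + 9*b)


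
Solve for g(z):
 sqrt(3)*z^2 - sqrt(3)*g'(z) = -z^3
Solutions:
 g(z) = C1 + sqrt(3)*z^4/12 + z^3/3


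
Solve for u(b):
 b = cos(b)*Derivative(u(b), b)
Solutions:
 u(b) = C1 + Integral(b/cos(b), b)


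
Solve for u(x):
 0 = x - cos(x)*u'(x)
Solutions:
 u(x) = C1 + Integral(x/cos(x), x)


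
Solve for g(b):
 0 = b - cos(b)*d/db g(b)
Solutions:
 g(b) = C1 + Integral(b/cos(b), b)


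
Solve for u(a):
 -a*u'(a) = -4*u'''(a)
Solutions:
 u(a) = C1 + Integral(C2*airyai(2^(1/3)*a/2) + C3*airybi(2^(1/3)*a/2), a)


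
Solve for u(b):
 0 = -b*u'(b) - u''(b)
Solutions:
 u(b) = C1 + C2*erf(sqrt(2)*b/2)


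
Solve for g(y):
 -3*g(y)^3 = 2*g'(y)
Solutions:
 g(y) = -sqrt(-1/(C1 - 3*y))
 g(y) = sqrt(-1/(C1 - 3*y))


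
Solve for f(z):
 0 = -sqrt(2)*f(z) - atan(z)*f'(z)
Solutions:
 f(z) = C1*exp(-sqrt(2)*Integral(1/atan(z), z))


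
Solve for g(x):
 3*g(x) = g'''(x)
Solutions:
 g(x) = C3*exp(3^(1/3)*x) + (C1*sin(3^(5/6)*x/2) + C2*cos(3^(5/6)*x/2))*exp(-3^(1/3)*x/2)


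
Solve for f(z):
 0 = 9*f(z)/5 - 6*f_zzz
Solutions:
 f(z) = C3*exp(10^(2/3)*3^(1/3)*z/10) + (C1*sin(10^(2/3)*3^(5/6)*z/20) + C2*cos(10^(2/3)*3^(5/6)*z/20))*exp(-10^(2/3)*3^(1/3)*z/20)


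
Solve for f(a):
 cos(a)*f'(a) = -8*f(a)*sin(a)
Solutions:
 f(a) = C1*cos(a)^8


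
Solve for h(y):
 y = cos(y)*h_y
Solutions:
 h(y) = C1 + Integral(y/cos(y), y)


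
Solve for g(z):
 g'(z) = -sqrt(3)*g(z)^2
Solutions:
 g(z) = 1/(C1 + sqrt(3)*z)


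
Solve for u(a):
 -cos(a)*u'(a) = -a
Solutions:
 u(a) = C1 + Integral(a/cos(a), a)


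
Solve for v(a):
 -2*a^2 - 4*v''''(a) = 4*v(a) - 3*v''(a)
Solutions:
 v(a) = -a^2/2 + (C1*sin(a*sin(atan(sqrt(55)/3)/2)) + C2*cos(a*sin(atan(sqrt(55)/3)/2)))*exp(-a*cos(atan(sqrt(55)/3)/2)) + (C3*sin(a*sin(atan(sqrt(55)/3)/2)) + C4*cos(a*sin(atan(sqrt(55)/3)/2)))*exp(a*cos(atan(sqrt(55)/3)/2)) - 3/4


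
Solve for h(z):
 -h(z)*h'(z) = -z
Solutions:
 h(z) = -sqrt(C1 + z^2)
 h(z) = sqrt(C1 + z^2)


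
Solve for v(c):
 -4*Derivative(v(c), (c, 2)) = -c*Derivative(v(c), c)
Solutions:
 v(c) = C1 + C2*erfi(sqrt(2)*c/4)


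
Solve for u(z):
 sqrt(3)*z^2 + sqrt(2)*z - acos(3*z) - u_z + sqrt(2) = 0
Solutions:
 u(z) = C1 + sqrt(3)*z^3/3 + sqrt(2)*z^2/2 - z*acos(3*z) + sqrt(2)*z + sqrt(1 - 9*z^2)/3


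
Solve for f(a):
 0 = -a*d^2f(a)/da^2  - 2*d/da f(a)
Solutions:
 f(a) = C1 + C2/a


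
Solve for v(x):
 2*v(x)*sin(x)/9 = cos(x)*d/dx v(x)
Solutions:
 v(x) = C1/cos(x)^(2/9)


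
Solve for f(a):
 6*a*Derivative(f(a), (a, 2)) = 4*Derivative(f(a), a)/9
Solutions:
 f(a) = C1 + C2*a^(29/27)


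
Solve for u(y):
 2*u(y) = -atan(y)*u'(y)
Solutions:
 u(y) = C1*exp(-2*Integral(1/atan(y), y))


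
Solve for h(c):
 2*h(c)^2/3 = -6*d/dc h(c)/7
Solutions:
 h(c) = 9/(C1 + 7*c)


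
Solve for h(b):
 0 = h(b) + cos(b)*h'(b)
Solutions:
 h(b) = C1*sqrt(sin(b) - 1)/sqrt(sin(b) + 1)


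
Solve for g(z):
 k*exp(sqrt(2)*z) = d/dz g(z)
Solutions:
 g(z) = C1 + sqrt(2)*k*exp(sqrt(2)*z)/2


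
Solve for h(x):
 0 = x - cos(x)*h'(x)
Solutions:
 h(x) = C1 + Integral(x/cos(x), x)


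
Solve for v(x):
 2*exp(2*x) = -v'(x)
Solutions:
 v(x) = C1 - exp(2*x)


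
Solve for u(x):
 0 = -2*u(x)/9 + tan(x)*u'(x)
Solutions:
 u(x) = C1*sin(x)^(2/9)


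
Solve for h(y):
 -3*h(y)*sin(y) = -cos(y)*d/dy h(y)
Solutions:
 h(y) = C1/cos(y)^3


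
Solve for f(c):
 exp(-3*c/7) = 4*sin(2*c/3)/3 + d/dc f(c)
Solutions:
 f(c) = C1 + 2*cos(2*c/3) - 7*exp(-3*c/7)/3


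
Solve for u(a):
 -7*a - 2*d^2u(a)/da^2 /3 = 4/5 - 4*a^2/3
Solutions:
 u(a) = C1 + C2*a + a^4/6 - 7*a^3/4 - 3*a^2/5


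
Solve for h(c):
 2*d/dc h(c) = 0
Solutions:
 h(c) = C1


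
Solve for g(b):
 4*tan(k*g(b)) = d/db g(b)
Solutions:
 g(b) = Piecewise((-asin(exp(C1*k + 4*b*k))/k + pi/k, Ne(k, 0)), (nan, True))
 g(b) = Piecewise((asin(exp(C1*k + 4*b*k))/k, Ne(k, 0)), (nan, True))


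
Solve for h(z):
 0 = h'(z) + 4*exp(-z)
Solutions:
 h(z) = C1 + 4*exp(-z)


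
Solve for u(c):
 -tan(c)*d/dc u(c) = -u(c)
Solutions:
 u(c) = C1*sin(c)


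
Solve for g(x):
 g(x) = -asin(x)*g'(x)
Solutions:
 g(x) = C1*exp(-Integral(1/asin(x), x))


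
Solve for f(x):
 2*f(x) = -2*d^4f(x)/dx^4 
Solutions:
 f(x) = (C1*sin(sqrt(2)*x/2) + C2*cos(sqrt(2)*x/2))*exp(-sqrt(2)*x/2) + (C3*sin(sqrt(2)*x/2) + C4*cos(sqrt(2)*x/2))*exp(sqrt(2)*x/2)


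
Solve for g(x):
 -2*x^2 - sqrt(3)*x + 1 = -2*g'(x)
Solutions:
 g(x) = C1 + x^3/3 + sqrt(3)*x^2/4 - x/2


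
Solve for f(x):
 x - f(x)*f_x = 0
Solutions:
 f(x) = -sqrt(C1 + x^2)
 f(x) = sqrt(C1 + x^2)


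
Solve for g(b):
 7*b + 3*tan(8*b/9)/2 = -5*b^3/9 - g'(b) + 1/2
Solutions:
 g(b) = C1 - 5*b^4/36 - 7*b^2/2 + b/2 + 27*log(cos(8*b/9))/16


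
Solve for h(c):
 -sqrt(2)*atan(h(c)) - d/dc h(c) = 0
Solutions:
 Integral(1/atan(_y), (_y, h(c))) = C1 - sqrt(2)*c


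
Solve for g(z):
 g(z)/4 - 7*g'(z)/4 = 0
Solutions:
 g(z) = C1*exp(z/7)


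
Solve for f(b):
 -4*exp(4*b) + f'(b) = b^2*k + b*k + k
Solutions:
 f(b) = C1 + b^3*k/3 + b^2*k/2 + b*k + exp(4*b)


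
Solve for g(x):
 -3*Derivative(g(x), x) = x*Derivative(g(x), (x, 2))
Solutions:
 g(x) = C1 + C2/x^2


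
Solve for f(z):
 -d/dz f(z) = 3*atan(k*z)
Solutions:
 f(z) = C1 - 3*Piecewise((z*atan(k*z) - log(k^2*z^2 + 1)/(2*k), Ne(k, 0)), (0, True))


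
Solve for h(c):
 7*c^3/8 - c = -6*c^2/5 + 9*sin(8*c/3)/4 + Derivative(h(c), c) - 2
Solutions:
 h(c) = C1 + 7*c^4/32 + 2*c^3/5 - c^2/2 + 2*c + 27*cos(8*c/3)/32


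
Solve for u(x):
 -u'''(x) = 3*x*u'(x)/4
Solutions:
 u(x) = C1 + Integral(C2*airyai(-6^(1/3)*x/2) + C3*airybi(-6^(1/3)*x/2), x)


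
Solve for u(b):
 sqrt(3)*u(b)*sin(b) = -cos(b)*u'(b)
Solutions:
 u(b) = C1*cos(b)^(sqrt(3))


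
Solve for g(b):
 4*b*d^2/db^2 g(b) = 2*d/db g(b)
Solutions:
 g(b) = C1 + C2*b^(3/2)


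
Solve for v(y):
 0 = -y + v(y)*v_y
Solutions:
 v(y) = -sqrt(C1 + y^2)
 v(y) = sqrt(C1 + y^2)


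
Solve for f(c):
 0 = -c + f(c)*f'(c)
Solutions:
 f(c) = -sqrt(C1 + c^2)
 f(c) = sqrt(C1 + c^2)


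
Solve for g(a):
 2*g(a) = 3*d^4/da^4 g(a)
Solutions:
 g(a) = C1*exp(-2^(1/4)*3^(3/4)*a/3) + C2*exp(2^(1/4)*3^(3/4)*a/3) + C3*sin(2^(1/4)*3^(3/4)*a/3) + C4*cos(2^(1/4)*3^(3/4)*a/3)


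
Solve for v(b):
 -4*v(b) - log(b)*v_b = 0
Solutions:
 v(b) = C1*exp(-4*li(b))


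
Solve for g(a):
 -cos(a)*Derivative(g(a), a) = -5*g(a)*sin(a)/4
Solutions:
 g(a) = C1/cos(a)^(5/4)


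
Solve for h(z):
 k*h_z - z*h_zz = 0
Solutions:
 h(z) = C1 + z^(re(k) + 1)*(C2*sin(log(z)*Abs(im(k))) + C3*cos(log(z)*im(k)))


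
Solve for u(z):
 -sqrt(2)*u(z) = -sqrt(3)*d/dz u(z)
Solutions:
 u(z) = C1*exp(sqrt(6)*z/3)


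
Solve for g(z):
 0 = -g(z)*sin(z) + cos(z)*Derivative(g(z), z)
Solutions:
 g(z) = C1/cos(z)


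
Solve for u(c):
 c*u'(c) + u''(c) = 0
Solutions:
 u(c) = C1 + C2*erf(sqrt(2)*c/2)


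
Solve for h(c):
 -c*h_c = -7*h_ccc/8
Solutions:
 h(c) = C1 + Integral(C2*airyai(2*7^(2/3)*c/7) + C3*airybi(2*7^(2/3)*c/7), c)


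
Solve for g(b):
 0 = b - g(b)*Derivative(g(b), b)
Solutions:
 g(b) = -sqrt(C1 + b^2)
 g(b) = sqrt(C1 + b^2)


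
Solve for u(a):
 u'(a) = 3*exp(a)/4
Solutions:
 u(a) = C1 + 3*exp(a)/4


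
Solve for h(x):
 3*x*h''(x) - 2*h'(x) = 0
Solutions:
 h(x) = C1 + C2*x^(5/3)


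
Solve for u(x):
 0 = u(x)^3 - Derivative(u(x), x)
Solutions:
 u(x) = -sqrt(2)*sqrt(-1/(C1 + x))/2
 u(x) = sqrt(2)*sqrt(-1/(C1 + x))/2


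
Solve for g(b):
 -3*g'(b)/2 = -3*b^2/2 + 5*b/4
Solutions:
 g(b) = C1 + b^3/3 - 5*b^2/12


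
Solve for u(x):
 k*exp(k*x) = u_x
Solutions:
 u(x) = C1 + exp(k*x)


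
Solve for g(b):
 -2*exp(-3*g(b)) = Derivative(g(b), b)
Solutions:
 g(b) = log(C1 - 6*b)/3
 g(b) = log((-3^(1/3) - 3^(5/6)*I)*(C1 - 2*b)^(1/3)/2)
 g(b) = log((-3^(1/3) + 3^(5/6)*I)*(C1 - 2*b)^(1/3)/2)


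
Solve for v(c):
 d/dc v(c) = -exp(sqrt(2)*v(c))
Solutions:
 v(c) = sqrt(2)*(2*log(1/(C1 + c)) - log(2))/4


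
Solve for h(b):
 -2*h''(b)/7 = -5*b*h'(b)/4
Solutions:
 h(b) = C1 + C2*erfi(sqrt(35)*b/4)


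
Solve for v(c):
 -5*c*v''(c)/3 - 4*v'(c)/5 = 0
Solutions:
 v(c) = C1 + C2*c^(13/25)


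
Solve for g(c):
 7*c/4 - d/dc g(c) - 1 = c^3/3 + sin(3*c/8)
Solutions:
 g(c) = C1 - c^4/12 + 7*c^2/8 - c + 8*cos(3*c/8)/3


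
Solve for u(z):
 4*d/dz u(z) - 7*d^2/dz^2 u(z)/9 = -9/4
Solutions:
 u(z) = C1 + C2*exp(36*z/7) - 9*z/16


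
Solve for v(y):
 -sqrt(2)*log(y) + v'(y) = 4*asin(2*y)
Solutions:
 v(y) = C1 + sqrt(2)*y*(log(y) - 1) + 4*y*asin(2*y) + 2*sqrt(1 - 4*y^2)


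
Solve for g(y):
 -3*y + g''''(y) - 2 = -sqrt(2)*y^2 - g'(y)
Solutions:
 g(y) = C1 + C4*exp(-y) - sqrt(2)*y^3/3 + 3*y^2/2 + 2*y + (C2*sin(sqrt(3)*y/2) + C3*cos(sqrt(3)*y/2))*exp(y/2)


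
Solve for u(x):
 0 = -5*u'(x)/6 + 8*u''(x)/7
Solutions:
 u(x) = C1 + C2*exp(35*x/48)


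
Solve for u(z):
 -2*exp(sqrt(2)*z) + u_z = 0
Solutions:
 u(z) = C1 + sqrt(2)*exp(sqrt(2)*z)


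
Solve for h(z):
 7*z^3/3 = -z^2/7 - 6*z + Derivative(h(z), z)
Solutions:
 h(z) = C1 + 7*z^4/12 + z^3/21 + 3*z^2


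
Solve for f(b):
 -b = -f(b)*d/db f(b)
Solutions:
 f(b) = -sqrt(C1 + b^2)
 f(b) = sqrt(C1 + b^2)


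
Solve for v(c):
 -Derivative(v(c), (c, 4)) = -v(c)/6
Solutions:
 v(c) = C1*exp(-6^(3/4)*c/6) + C2*exp(6^(3/4)*c/6) + C3*sin(6^(3/4)*c/6) + C4*cos(6^(3/4)*c/6)


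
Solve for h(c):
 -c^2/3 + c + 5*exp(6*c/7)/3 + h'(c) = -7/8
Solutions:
 h(c) = C1 + c^3/9 - c^2/2 - 7*c/8 - 35*exp(6*c/7)/18


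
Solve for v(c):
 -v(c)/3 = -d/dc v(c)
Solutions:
 v(c) = C1*exp(c/3)


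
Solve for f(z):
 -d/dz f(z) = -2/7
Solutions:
 f(z) = C1 + 2*z/7


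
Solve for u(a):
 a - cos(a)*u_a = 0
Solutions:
 u(a) = C1 + Integral(a/cos(a), a)


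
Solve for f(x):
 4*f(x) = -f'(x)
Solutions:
 f(x) = C1*exp(-4*x)


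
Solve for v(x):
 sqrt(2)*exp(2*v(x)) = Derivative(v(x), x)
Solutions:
 v(x) = log(-sqrt(-1/(C1 + sqrt(2)*x))) - log(2)/2
 v(x) = log(-1/(C1 + sqrt(2)*x))/2 - log(2)/2


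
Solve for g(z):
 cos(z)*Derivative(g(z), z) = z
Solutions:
 g(z) = C1 + Integral(z/cos(z), z)


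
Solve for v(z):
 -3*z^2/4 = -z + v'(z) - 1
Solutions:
 v(z) = C1 - z^3/4 + z^2/2 + z


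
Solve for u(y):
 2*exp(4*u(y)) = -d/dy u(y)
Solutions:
 u(y) = log(-I*(1/(C1 + 8*y))^(1/4))
 u(y) = log(I*(1/(C1 + 8*y))^(1/4))
 u(y) = log(-(1/(C1 + 8*y))^(1/4))
 u(y) = log(1/(C1 + 8*y))/4


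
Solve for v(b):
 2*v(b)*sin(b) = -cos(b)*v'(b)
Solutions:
 v(b) = C1*cos(b)^2


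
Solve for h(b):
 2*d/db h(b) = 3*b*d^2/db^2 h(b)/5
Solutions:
 h(b) = C1 + C2*b^(13/3)


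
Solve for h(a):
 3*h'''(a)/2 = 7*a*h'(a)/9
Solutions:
 h(a) = C1 + Integral(C2*airyai(14^(1/3)*a/3) + C3*airybi(14^(1/3)*a/3), a)


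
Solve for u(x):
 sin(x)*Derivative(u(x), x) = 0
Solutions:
 u(x) = C1


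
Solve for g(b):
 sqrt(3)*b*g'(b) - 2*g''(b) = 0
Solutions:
 g(b) = C1 + C2*erfi(3^(1/4)*b/2)


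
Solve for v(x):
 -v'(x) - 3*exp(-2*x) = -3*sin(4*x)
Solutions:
 v(x) = C1 - 3*cos(4*x)/4 + 3*exp(-2*x)/2


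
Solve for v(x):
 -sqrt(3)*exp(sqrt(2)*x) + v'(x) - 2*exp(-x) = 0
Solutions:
 v(x) = C1 + sqrt(6)*exp(sqrt(2)*x)/2 - 2*exp(-x)


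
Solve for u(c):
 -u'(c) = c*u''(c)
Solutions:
 u(c) = C1 + C2*log(c)


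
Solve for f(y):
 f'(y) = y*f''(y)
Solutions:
 f(y) = C1 + C2*y^2


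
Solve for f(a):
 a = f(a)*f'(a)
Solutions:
 f(a) = -sqrt(C1 + a^2)
 f(a) = sqrt(C1 + a^2)


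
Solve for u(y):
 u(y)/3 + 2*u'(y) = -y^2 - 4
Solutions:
 u(y) = C1*exp(-y/6) - 3*y^2 + 36*y - 228


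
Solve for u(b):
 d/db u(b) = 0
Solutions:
 u(b) = C1


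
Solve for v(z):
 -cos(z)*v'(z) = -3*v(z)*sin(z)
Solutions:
 v(z) = C1/cos(z)^3


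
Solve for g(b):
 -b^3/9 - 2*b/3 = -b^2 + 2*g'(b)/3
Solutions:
 g(b) = C1 - b^4/24 + b^3/2 - b^2/2


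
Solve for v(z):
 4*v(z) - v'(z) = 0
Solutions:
 v(z) = C1*exp(4*z)


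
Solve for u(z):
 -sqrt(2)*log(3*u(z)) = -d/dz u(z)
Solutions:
 -sqrt(2)*Integral(1/(log(_y) + log(3)), (_y, u(z)))/2 = C1 - z


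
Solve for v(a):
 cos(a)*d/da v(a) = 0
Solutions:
 v(a) = C1


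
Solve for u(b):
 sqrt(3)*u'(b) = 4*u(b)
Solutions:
 u(b) = C1*exp(4*sqrt(3)*b/3)


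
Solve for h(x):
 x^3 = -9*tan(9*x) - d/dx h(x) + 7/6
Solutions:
 h(x) = C1 - x^4/4 + 7*x/6 + log(cos(9*x))


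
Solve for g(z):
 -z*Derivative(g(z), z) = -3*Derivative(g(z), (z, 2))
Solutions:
 g(z) = C1 + C2*erfi(sqrt(6)*z/6)


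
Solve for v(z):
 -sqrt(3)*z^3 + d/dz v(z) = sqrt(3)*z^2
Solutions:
 v(z) = C1 + sqrt(3)*z^4/4 + sqrt(3)*z^3/3


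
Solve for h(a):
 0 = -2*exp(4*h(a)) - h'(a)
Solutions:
 h(a) = log(-I*(1/(C1 + 8*a))^(1/4))
 h(a) = log(I*(1/(C1 + 8*a))^(1/4))
 h(a) = log(-(1/(C1 + 8*a))^(1/4))
 h(a) = log(1/(C1 + 8*a))/4


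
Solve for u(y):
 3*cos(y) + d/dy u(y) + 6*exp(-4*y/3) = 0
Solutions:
 u(y) = C1 - 3*sin(y) + 9*exp(-4*y/3)/2


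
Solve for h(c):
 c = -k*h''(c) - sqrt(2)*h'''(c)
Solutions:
 h(c) = C1 + C2*c + C3*exp(-sqrt(2)*c*k/2) - c^3/(6*k) + sqrt(2)*c^2/(2*k^2)


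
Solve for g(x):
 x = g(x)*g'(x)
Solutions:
 g(x) = -sqrt(C1 + x^2)
 g(x) = sqrt(C1 + x^2)


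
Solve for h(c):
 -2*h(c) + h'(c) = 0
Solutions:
 h(c) = C1*exp(2*c)


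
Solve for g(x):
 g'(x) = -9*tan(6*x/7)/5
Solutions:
 g(x) = C1 + 21*log(cos(6*x/7))/10


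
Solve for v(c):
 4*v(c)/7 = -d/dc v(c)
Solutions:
 v(c) = C1*exp(-4*c/7)


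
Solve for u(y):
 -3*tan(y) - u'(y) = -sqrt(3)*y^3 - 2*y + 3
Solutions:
 u(y) = C1 + sqrt(3)*y^4/4 + y^2 - 3*y + 3*log(cos(y))


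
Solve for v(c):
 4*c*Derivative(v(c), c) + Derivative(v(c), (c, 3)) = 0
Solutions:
 v(c) = C1 + Integral(C2*airyai(-2^(2/3)*c) + C3*airybi(-2^(2/3)*c), c)


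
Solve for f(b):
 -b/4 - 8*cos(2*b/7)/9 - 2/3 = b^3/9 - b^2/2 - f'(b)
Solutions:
 f(b) = C1 + b^4/36 - b^3/6 + b^2/8 + 2*b/3 + 28*sin(2*b/7)/9


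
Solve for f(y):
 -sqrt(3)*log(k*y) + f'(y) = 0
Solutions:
 f(y) = C1 + sqrt(3)*y*log(k*y) - sqrt(3)*y


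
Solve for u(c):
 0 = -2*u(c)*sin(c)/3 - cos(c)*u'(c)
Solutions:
 u(c) = C1*cos(c)^(2/3)


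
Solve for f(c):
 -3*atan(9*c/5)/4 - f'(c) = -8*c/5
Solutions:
 f(c) = C1 + 4*c^2/5 - 3*c*atan(9*c/5)/4 + 5*log(81*c^2 + 25)/24


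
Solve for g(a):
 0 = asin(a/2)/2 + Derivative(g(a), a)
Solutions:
 g(a) = C1 - a*asin(a/2)/2 - sqrt(4 - a^2)/2


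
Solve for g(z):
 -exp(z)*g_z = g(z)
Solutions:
 g(z) = C1*exp(exp(-z))


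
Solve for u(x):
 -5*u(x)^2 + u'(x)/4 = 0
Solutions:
 u(x) = -1/(C1 + 20*x)


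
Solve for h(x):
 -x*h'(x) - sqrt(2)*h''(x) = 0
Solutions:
 h(x) = C1 + C2*erf(2^(1/4)*x/2)


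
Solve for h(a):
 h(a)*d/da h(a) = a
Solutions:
 h(a) = -sqrt(C1 + a^2)
 h(a) = sqrt(C1 + a^2)


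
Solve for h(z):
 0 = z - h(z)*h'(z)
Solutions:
 h(z) = -sqrt(C1 + z^2)
 h(z) = sqrt(C1 + z^2)


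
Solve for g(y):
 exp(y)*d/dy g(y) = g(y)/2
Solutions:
 g(y) = C1*exp(-exp(-y)/2)


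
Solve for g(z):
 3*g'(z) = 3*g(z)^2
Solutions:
 g(z) = -1/(C1 + z)


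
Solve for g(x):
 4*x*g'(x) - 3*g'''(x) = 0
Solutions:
 g(x) = C1 + Integral(C2*airyai(6^(2/3)*x/3) + C3*airybi(6^(2/3)*x/3), x)


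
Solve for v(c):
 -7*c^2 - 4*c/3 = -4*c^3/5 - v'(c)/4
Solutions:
 v(c) = C1 - 4*c^4/5 + 28*c^3/3 + 8*c^2/3


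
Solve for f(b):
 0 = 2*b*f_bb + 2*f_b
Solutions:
 f(b) = C1 + C2*log(b)


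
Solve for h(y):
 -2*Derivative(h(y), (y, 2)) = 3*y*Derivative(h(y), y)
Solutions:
 h(y) = C1 + C2*erf(sqrt(3)*y/2)


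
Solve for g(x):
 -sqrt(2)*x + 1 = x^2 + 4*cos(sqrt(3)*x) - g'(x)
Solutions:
 g(x) = C1 + x^3/3 + sqrt(2)*x^2/2 - x + 4*sqrt(3)*sin(sqrt(3)*x)/3


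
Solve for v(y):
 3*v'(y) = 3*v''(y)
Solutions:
 v(y) = C1 + C2*exp(y)


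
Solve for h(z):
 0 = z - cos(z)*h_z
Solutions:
 h(z) = C1 + Integral(z/cos(z), z)


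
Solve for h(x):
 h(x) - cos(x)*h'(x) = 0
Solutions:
 h(x) = C1*sqrt(sin(x) + 1)/sqrt(sin(x) - 1)


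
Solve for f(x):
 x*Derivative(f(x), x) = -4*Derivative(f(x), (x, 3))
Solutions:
 f(x) = C1 + Integral(C2*airyai(-2^(1/3)*x/2) + C3*airybi(-2^(1/3)*x/2), x)


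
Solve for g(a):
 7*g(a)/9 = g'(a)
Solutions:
 g(a) = C1*exp(7*a/9)


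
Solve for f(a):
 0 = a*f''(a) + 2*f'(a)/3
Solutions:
 f(a) = C1 + C2*a^(1/3)


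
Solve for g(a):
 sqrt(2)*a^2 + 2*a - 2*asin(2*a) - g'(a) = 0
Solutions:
 g(a) = C1 + sqrt(2)*a^3/3 + a^2 - 2*a*asin(2*a) - sqrt(1 - 4*a^2)


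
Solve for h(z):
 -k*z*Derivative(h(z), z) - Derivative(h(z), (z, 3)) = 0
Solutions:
 h(z) = C1 + Integral(C2*airyai(z*(-k)^(1/3)) + C3*airybi(z*(-k)^(1/3)), z)


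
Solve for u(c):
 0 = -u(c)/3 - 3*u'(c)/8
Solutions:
 u(c) = C1*exp(-8*c/9)


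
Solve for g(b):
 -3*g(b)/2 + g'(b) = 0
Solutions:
 g(b) = C1*exp(3*b/2)


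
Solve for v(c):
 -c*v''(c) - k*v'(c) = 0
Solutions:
 v(c) = C1 + c^(1 - re(k))*(C2*sin(log(c)*Abs(im(k))) + C3*cos(log(c)*im(k)))


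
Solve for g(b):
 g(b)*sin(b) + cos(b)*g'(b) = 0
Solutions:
 g(b) = C1*cos(b)


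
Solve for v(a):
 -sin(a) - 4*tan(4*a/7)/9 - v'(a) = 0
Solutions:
 v(a) = C1 + 7*log(cos(4*a/7))/9 + cos(a)


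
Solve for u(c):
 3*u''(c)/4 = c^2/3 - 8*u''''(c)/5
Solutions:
 u(c) = C1 + C2*c + C3*sin(sqrt(30)*c/8) + C4*cos(sqrt(30)*c/8) + c^4/27 - 128*c^2/135


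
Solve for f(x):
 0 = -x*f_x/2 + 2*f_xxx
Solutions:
 f(x) = C1 + Integral(C2*airyai(2^(1/3)*x/2) + C3*airybi(2^(1/3)*x/2), x)


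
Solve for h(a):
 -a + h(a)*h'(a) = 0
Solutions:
 h(a) = -sqrt(C1 + a^2)
 h(a) = sqrt(C1 + a^2)


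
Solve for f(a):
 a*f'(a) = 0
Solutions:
 f(a) = C1


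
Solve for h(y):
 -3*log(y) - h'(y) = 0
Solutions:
 h(y) = C1 - 3*y*log(y) + 3*y


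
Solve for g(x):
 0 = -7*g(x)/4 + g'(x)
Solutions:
 g(x) = C1*exp(7*x/4)


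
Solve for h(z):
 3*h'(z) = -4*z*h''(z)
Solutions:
 h(z) = C1 + C2*z^(1/4)


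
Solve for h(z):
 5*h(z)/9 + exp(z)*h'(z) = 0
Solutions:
 h(z) = C1*exp(5*exp(-z)/9)


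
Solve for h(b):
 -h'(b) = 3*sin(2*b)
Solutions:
 h(b) = C1 + 3*cos(2*b)/2


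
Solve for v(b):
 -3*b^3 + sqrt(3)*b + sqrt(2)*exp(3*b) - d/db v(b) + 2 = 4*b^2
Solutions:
 v(b) = C1 - 3*b^4/4 - 4*b^3/3 + sqrt(3)*b^2/2 + 2*b + sqrt(2)*exp(3*b)/3


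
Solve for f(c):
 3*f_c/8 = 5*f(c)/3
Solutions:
 f(c) = C1*exp(40*c/9)


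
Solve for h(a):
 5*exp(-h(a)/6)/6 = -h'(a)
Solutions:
 h(a) = 6*log(C1 - 5*a/36)


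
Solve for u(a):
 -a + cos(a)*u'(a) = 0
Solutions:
 u(a) = C1 + Integral(a/cos(a), a)


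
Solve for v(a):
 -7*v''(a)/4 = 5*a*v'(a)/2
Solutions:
 v(a) = C1 + C2*erf(sqrt(35)*a/7)


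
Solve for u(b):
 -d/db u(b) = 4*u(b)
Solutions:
 u(b) = C1*exp(-4*b)


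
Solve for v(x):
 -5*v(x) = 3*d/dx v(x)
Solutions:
 v(x) = C1*exp(-5*x/3)


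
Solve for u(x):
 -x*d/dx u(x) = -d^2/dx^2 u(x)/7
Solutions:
 u(x) = C1 + C2*erfi(sqrt(14)*x/2)


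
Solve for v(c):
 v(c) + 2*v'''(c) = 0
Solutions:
 v(c) = C3*exp(-2^(2/3)*c/2) + (C1*sin(2^(2/3)*sqrt(3)*c/4) + C2*cos(2^(2/3)*sqrt(3)*c/4))*exp(2^(2/3)*c/4)


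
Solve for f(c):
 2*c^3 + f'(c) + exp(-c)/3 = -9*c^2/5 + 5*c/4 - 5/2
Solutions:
 f(c) = C1 - c^4/2 - 3*c^3/5 + 5*c^2/8 - 5*c/2 + exp(-c)/3


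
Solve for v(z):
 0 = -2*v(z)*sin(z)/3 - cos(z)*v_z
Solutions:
 v(z) = C1*cos(z)^(2/3)


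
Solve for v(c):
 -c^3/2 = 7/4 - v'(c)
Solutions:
 v(c) = C1 + c^4/8 + 7*c/4


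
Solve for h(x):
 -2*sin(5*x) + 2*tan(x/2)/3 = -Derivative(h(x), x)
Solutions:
 h(x) = C1 + 4*log(cos(x/2))/3 - 2*cos(5*x)/5


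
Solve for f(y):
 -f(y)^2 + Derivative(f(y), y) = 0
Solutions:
 f(y) = -1/(C1 + y)


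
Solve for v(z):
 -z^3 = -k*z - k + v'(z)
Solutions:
 v(z) = C1 + k*z^2/2 + k*z - z^4/4


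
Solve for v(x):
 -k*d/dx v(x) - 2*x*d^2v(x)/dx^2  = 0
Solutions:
 v(x) = C1 + x^(1 - re(k)/2)*(C2*sin(log(x)*Abs(im(k))/2) + C3*cos(log(x)*im(k)/2))


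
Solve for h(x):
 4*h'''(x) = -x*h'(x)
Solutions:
 h(x) = C1 + Integral(C2*airyai(-2^(1/3)*x/2) + C3*airybi(-2^(1/3)*x/2), x)


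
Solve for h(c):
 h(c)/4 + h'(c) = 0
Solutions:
 h(c) = C1*exp(-c/4)


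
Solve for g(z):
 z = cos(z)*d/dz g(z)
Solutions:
 g(z) = C1 + Integral(z/cos(z), z)


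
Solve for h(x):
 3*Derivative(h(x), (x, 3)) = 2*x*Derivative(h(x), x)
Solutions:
 h(x) = C1 + Integral(C2*airyai(2^(1/3)*3^(2/3)*x/3) + C3*airybi(2^(1/3)*3^(2/3)*x/3), x)


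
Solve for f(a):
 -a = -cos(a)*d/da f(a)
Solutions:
 f(a) = C1 + Integral(a/cos(a), a)


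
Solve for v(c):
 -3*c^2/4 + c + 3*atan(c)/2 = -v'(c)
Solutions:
 v(c) = C1 + c^3/4 - c^2/2 - 3*c*atan(c)/2 + 3*log(c^2 + 1)/4


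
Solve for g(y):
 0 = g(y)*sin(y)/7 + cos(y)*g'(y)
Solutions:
 g(y) = C1*cos(y)^(1/7)


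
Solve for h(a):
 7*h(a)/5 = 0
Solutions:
 h(a) = 0


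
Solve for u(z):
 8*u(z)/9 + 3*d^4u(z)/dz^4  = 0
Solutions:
 u(z) = (C1*sin(6^(1/4)*z/3) + C2*cos(6^(1/4)*z/3))*exp(-6^(1/4)*z/3) + (C3*sin(6^(1/4)*z/3) + C4*cos(6^(1/4)*z/3))*exp(6^(1/4)*z/3)


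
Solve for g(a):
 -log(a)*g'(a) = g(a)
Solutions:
 g(a) = C1*exp(-li(a))


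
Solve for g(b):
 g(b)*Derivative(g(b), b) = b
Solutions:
 g(b) = -sqrt(C1 + b^2)
 g(b) = sqrt(C1 + b^2)


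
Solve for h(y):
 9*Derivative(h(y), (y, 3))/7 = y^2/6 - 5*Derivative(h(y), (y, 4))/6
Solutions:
 h(y) = C1 + C2*y + C3*y^2 + C4*exp(-54*y/35) + 7*y^5/3240 - 245*y^4/34992 + 8575*y^3/472392


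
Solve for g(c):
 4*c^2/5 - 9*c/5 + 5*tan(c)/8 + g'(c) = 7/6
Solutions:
 g(c) = C1 - 4*c^3/15 + 9*c^2/10 + 7*c/6 + 5*log(cos(c))/8


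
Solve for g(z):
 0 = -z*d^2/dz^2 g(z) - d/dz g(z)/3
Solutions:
 g(z) = C1 + C2*z^(2/3)


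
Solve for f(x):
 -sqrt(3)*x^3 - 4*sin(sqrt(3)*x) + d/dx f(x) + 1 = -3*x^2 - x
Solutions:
 f(x) = C1 + sqrt(3)*x^4/4 - x^3 - x^2/2 - x - 4*sqrt(3)*cos(sqrt(3)*x)/3


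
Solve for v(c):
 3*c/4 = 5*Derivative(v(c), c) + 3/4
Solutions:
 v(c) = C1 + 3*c^2/40 - 3*c/20


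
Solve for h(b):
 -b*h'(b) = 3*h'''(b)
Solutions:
 h(b) = C1 + Integral(C2*airyai(-3^(2/3)*b/3) + C3*airybi(-3^(2/3)*b/3), b)


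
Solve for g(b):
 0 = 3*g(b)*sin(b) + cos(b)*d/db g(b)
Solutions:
 g(b) = C1*cos(b)^3


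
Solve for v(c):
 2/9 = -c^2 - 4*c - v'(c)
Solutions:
 v(c) = C1 - c^3/3 - 2*c^2 - 2*c/9


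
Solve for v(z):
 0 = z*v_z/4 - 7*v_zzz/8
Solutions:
 v(z) = C1 + Integral(C2*airyai(2^(1/3)*7^(2/3)*z/7) + C3*airybi(2^(1/3)*7^(2/3)*z/7), z)


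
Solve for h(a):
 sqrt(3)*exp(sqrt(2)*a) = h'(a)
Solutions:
 h(a) = C1 + sqrt(6)*exp(sqrt(2)*a)/2


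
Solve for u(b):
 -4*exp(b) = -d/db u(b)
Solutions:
 u(b) = C1 + 4*exp(b)


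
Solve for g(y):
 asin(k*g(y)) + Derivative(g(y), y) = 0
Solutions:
 Integral(1/asin(_y*k), (_y, g(y))) = C1 - y


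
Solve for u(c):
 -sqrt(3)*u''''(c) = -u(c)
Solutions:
 u(c) = C1*exp(-3^(7/8)*c/3) + C2*exp(3^(7/8)*c/3) + C3*sin(3^(7/8)*c/3) + C4*cos(3^(7/8)*c/3)


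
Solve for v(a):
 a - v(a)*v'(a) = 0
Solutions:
 v(a) = -sqrt(C1 + a^2)
 v(a) = sqrt(C1 + a^2)


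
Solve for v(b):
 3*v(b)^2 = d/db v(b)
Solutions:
 v(b) = -1/(C1 + 3*b)


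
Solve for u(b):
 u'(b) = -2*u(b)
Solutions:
 u(b) = C1*exp(-2*b)


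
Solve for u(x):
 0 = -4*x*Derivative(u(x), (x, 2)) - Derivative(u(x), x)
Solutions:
 u(x) = C1 + C2*x^(3/4)


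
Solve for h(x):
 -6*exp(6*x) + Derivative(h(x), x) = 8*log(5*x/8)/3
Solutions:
 h(x) = C1 + 8*x*log(x)/3 + x*(-8*log(2) - 8/3 + 8*log(5)/3) + exp(6*x)


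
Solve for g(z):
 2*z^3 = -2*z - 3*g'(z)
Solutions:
 g(z) = C1 - z^4/6 - z^2/3


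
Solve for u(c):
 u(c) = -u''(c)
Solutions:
 u(c) = C1*sin(c) + C2*cos(c)


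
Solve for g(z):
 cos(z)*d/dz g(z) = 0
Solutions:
 g(z) = C1


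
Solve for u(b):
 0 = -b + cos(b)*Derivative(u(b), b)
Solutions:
 u(b) = C1 + Integral(b/cos(b), b)


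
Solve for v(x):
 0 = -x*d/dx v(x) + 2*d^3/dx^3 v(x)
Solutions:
 v(x) = C1 + Integral(C2*airyai(2^(2/3)*x/2) + C3*airybi(2^(2/3)*x/2), x)


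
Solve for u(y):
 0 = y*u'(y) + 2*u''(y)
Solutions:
 u(y) = C1 + C2*erf(y/2)


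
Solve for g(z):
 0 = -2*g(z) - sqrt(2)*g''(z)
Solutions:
 g(z) = C1*sin(2^(1/4)*z) + C2*cos(2^(1/4)*z)


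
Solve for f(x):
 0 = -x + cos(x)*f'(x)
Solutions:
 f(x) = C1 + Integral(x/cos(x), x)


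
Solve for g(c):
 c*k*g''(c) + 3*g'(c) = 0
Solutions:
 g(c) = C1 + c^(((re(k) - 3)*re(k) + im(k)^2)/(re(k)^2 + im(k)^2))*(C2*sin(3*log(c)*Abs(im(k))/(re(k)^2 + im(k)^2)) + C3*cos(3*log(c)*im(k)/(re(k)^2 + im(k)^2)))


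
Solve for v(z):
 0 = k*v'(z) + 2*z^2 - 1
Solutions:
 v(z) = C1 - 2*z^3/(3*k) + z/k


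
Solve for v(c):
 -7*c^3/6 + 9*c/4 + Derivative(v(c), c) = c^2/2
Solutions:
 v(c) = C1 + 7*c^4/24 + c^3/6 - 9*c^2/8


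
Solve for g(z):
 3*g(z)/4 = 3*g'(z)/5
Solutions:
 g(z) = C1*exp(5*z/4)


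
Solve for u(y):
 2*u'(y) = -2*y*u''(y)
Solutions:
 u(y) = C1 + C2*log(y)


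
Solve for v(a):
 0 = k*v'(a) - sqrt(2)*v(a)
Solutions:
 v(a) = C1*exp(sqrt(2)*a/k)


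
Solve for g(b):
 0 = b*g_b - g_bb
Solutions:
 g(b) = C1 + C2*erfi(sqrt(2)*b/2)


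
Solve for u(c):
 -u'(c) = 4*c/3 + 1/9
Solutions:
 u(c) = C1 - 2*c^2/3 - c/9


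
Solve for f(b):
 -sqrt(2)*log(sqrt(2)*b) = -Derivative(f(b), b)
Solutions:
 f(b) = C1 + sqrt(2)*b*log(b) - sqrt(2)*b + sqrt(2)*b*log(2)/2


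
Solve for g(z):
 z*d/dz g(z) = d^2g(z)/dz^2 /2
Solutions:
 g(z) = C1 + C2*erfi(z)


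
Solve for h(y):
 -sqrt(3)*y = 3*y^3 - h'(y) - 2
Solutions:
 h(y) = C1 + 3*y^4/4 + sqrt(3)*y^2/2 - 2*y


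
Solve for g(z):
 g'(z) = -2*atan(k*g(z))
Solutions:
 Integral(1/atan(_y*k), (_y, g(z))) = C1 - 2*z


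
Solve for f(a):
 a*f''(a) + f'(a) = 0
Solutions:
 f(a) = C1 + C2*log(a)


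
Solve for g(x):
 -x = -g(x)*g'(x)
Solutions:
 g(x) = -sqrt(C1 + x^2)
 g(x) = sqrt(C1 + x^2)


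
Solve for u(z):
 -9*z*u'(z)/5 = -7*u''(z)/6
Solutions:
 u(z) = C1 + C2*erfi(3*sqrt(105)*z/35)


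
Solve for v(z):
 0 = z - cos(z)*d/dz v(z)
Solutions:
 v(z) = C1 + Integral(z/cos(z), z)


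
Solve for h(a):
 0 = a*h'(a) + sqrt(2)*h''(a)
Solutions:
 h(a) = C1 + C2*erf(2^(1/4)*a/2)


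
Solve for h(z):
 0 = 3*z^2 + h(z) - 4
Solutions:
 h(z) = 4 - 3*z^2


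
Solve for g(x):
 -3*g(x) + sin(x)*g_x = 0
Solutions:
 g(x) = C1*(cos(x) - 1)^(3/2)/(cos(x) + 1)^(3/2)


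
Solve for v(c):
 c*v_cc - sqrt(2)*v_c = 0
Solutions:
 v(c) = C1 + C2*c^(1 + sqrt(2))


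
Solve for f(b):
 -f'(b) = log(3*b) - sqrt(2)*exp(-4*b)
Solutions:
 f(b) = C1 - b*log(b) + b*(1 - log(3)) - sqrt(2)*exp(-4*b)/4


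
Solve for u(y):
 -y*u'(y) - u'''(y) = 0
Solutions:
 u(y) = C1 + Integral(C2*airyai(-y) + C3*airybi(-y), y)


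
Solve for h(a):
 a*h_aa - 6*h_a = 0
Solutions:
 h(a) = C1 + C2*a^7


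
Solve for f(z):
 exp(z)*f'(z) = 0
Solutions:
 f(z) = C1


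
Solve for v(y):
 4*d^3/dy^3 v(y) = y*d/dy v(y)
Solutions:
 v(y) = C1 + Integral(C2*airyai(2^(1/3)*y/2) + C3*airybi(2^(1/3)*y/2), y)


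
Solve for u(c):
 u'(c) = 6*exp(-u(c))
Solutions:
 u(c) = log(C1 + 6*c)


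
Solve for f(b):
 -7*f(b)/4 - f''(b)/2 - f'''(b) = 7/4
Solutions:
 f(b) = C1*exp(b*(-2 + (3*sqrt(4011) + 190)^(-1/3) + (3*sqrt(4011) + 190)^(1/3))/12)*sin(sqrt(3)*b*(-(3*sqrt(4011) + 190)^(1/3) + (3*sqrt(4011) + 190)^(-1/3))/12) + C2*exp(b*(-2 + (3*sqrt(4011) + 190)^(-1/3) + (3*sqrt(4011) + 190)^(1/3))/12)*cos(sqrt(3)*b*(-(3*sqrt(4011) + 190)^(1/3) + (3*sqrt(4011) + 190)^(-1/3))/12) + C3*exp(-b*((3*sqrt(4011) + 190)^(-1/3) + 1 + (3*sqrt(4011) + 190)^(1/3))/6) - 1


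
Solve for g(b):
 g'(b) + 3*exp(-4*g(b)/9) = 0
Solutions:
 g(b) = 9*log(-I*(C1 - 4*b/3)^(1/4))
 g(b) = 9*log(I*(C1 - 4*b/3)^(1/4))
 g(b) = 9*log(-(C1 - 4*b/3)^(1/4))
 g(b) = 9*log(C1 - 4*b/3)/4


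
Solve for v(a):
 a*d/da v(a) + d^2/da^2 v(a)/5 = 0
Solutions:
 v(a) = C1 + C2*erf(sqrt(10)*a/2)


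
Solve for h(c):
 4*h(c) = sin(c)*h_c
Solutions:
 h(c) = C1*(cos(c)^2 - 2*cos(c) + 1)/(cos(c)^2 + 2*cos(c) + 1)


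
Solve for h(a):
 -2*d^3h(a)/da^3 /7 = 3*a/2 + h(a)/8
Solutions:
 h(a) = C3*exp(-2^(2/3)*7^(1/3)*a/4) - 12*a + (C1*sin(2^(2/3)*sqrt(3)*7^(1/3)*a/8) + C2*cos(2^(2/3)*sqrt(3)*7^(1/3)*a/8))*exp(2^(2/3)*7^(1/3)*a/8)


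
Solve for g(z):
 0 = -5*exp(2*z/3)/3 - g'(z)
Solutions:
 g(z) = C1 - 5*exp(2*z/3)/2


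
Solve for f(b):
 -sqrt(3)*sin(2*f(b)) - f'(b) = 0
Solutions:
 f(b) = pi - acos((-C1 - exp(4*sqrt(3)*b))/(C1 - exp(4*sqrt(3)*b)))/2
 f(b) = acos((-C1 - exp(4*sqrt(3)*b))/(C1 - exp(4*sqrt(3)*b)))/2


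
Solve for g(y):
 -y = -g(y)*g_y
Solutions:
 g(y) = -sqrt(C1 + y^2)
 g(y) = sqrt(C1 + y^2)


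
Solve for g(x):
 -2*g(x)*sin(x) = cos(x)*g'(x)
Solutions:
 g(x) = C1*cos(x)^2


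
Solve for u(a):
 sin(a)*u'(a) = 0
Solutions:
 u(a) = C1


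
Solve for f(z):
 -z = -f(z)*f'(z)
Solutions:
 f(z) = -sqrt(C1 + z^2)
 f(z) = sqrt(C1 + z^2)


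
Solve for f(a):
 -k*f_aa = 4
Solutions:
 f(a) = C1 + C2*a - 2*a^2/k


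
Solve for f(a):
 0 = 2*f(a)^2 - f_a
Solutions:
 f(a) = -1/(C1 + 2*a)


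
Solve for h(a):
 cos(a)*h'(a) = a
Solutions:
 h(a) = C1 + Integral(a/cos(a), a)


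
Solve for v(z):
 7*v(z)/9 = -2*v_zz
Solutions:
 v(z) = C1*sin(sqrt(14)*z/6) + C2*cos(sqrt(14)*z/6)


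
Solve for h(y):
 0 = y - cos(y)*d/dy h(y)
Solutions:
 h(y) = C1 + Integral(y/cos(y), y)


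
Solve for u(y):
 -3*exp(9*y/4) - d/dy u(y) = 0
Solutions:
 u(y) = C1 - 4*exp(9*y/4)/3


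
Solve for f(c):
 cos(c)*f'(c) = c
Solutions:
 f(c) = C1 + Integral(c/cos(c), c)


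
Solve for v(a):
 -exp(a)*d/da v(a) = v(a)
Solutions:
 v(a) = C1*exp(exp(-a))


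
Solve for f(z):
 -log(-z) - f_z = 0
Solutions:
 f(z) = C1 - z*log(-z) + z


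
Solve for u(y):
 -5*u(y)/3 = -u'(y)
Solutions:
 u(y) = C1*exp(5*y/3)


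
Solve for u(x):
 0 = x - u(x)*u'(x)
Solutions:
 u(x) = -sqrt(C1 + x^2)
 u(x) = sqrt(C1 + x^2)


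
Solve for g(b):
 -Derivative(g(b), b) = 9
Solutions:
 g(b) = C1 - 9*b


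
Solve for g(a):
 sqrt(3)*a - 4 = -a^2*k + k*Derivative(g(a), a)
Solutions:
 g(a) = C1 + a^3/3 + sqrt(3)*a^2/(2*k) - 4*a/k


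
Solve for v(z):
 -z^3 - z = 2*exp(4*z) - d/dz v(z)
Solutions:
 v(z) = C1 + z^4/4 + z^2/2 + exp(4*z)/2


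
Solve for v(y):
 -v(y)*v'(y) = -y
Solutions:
 v(y) = -sqrt(C1 + y^2)
 v(y) = sqrt(C1 + y^2)


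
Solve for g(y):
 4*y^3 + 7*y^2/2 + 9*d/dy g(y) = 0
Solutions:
 g(y) = C1 - y^4/9 - 7*y^3/54


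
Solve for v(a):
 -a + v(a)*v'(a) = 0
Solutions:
 v(a) = -sqrt(C1 + a^2)
 v(a) = sqrt(C1 + a^2)


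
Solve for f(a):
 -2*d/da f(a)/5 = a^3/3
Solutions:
 f(a) = C1 - 5*a^4/24


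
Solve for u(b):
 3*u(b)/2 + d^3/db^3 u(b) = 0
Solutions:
 u(b) = C3*exp(-2^(2/3)*3^(1/3)*b/2) + (C1*sin(2^(2/3)*3^(5/6)*b/4) + C2*cos(2^(2/3)*3^(5/6)*b/4))*exp(2^(2/3)*3^(1/3)*b/4)


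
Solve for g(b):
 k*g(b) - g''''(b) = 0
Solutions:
 g(b) = C1*exp(-b*k^(1/4)) + C2*exp(b*k^(1/4)) + C3*exp(-I*b*k^(1/4)) + C4*exp(I*b*k^(1/4))


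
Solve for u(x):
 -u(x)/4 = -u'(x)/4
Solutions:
 u(x) = C1*exp(x)


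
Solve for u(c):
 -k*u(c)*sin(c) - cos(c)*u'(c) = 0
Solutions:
 u(c) = C1*exp(k*log(cos(c)))


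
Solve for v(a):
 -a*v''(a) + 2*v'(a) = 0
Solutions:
 v(a) = C1 + C2*a^3


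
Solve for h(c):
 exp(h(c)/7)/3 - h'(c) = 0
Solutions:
 h(c) = 7*log(-1/(C1 + c)) + 7*log(21)


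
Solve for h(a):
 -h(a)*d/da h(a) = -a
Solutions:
 h(a) = -sqrt(C1 + a^2)
 h(a) = sqrt(C1 + a^2)


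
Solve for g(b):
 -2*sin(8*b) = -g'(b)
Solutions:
 g(b) = C1 - cos(8*b)/4


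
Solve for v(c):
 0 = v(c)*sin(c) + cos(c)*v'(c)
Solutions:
 v(c) = C1*cos(c)


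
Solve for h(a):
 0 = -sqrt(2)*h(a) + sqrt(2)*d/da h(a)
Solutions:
 h(a) = C1*exp(a)


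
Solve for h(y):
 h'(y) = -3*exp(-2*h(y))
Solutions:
 h(y) = log(-sqrt(C1 - 6*y))
 h(y) = log(C1 - 6*y)/2


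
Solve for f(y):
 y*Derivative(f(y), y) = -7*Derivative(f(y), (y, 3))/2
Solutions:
 f(y) = C1 + Integral(C2*airyai(-2^(1/3)*7^(2/3)*y/7) + C3*airybi(-2^(1/3)*7^(2/3)*y/7), y)


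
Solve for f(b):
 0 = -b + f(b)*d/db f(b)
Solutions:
 f(b) = -sqrt(C1 + b^2)
 f(b) = sqrt(C1 + b^2)


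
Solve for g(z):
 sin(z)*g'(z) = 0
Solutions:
 g(z) = C1


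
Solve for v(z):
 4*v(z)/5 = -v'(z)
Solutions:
 v(z) = C1*exp(-4*z/5)


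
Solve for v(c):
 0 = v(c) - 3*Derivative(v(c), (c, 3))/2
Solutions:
 v(c) = C3*exp(2^(1/3)*3^(2/3)*c/3) + (C1*sin(2^(1/3)*3^(1/6)*c/2) + C2*cos(2^(1/3)*3^(1/6)*c/2))*exp(-2^(1/3)*3^(2/3)*c/6)


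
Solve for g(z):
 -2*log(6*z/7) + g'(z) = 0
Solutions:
 g(z) = C1 + 2*z*log(z) - 2*z + z*log(36/49)


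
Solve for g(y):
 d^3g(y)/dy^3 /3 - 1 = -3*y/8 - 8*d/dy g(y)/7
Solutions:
 g(y) = C1 + C2*sin(2*sqrt(42)*y/7) + C3*cos(2*sqrt(42)*y/7) - 21*y^2/128 + 7*y/8


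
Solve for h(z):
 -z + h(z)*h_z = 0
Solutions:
 h(z) = -sqrt(C1 + z^2)
 h(z) = sqrt(C1 + z^2)


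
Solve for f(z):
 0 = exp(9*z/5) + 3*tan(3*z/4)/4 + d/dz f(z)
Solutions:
 f(z) = C1 - 5*exp(9*z/5)/9 + log(cos(3*z/4))


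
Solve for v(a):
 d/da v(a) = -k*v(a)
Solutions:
 v(a) = C1*exp(-a*k)


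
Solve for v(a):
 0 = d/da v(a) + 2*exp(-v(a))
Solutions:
 v(a) = log(C1 - 2*a)


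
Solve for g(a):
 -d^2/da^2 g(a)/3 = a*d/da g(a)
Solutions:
 g(a) = C1 + C2*erf(sqrt(6)*a/2)


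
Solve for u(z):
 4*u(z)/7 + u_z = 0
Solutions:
 u(z) = C1*exp(-4*z/7)


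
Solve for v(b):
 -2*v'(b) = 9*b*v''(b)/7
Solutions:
 v(b) = C1 + C2/b^(5/9)


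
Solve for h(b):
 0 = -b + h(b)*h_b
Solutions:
 h(b) = -sqrt(C1 + b^2)
 h(b) = sqrt(C1 + b^2)


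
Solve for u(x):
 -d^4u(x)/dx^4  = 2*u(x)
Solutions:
 u(x) = (C1*sin(2^(3/4)*x/2) + C2*cos(2^(3/4)*x/2))*exp(-2^(3/4)*x/2) + (C3*sin(2^(3/4)*x/2) + C4*cos(2^(3/4)*x/2))*exp(2^(3/4)*x/2)


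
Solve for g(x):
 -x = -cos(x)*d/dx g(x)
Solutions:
 g(x) = C1 + Integral(x/cos(x), x)


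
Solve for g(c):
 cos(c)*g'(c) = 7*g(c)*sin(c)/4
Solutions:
 g(c) = C1/cos(c)^(7/4)


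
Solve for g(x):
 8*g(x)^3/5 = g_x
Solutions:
 g(x) = -sqrt(10)*sqrt(-1/(C1 + 8*x))/2
 g(x) = sqrt(10)*sqrt(-1/(C1 + 8*x))/2


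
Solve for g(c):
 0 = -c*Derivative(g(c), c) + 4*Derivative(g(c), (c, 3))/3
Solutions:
 g(c) = C1 + Integral(C2*airyai(6^(1/3)*c/2) + C3*airybi(6^(1/3)*c/2), c)


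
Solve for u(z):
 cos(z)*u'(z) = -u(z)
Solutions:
 u(z) = C1*sqrt(sin(z) - 1)/sqrt(sin(z) + 1)


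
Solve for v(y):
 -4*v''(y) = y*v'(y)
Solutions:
 v(y) = C1 + C2*erf(sqrt(2)*y/4)


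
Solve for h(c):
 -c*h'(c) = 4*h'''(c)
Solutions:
 h(c) = C1 + Integral(C2*airyai(-2^(1/3)*c/2) + C3*airybi(-2^(1/3)*c/2), c)


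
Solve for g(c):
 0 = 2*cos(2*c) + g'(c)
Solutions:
 g(c) = C1 - sin(2*c)


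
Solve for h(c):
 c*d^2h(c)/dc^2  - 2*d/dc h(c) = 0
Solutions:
 h(c) = C1 + C2*c^3


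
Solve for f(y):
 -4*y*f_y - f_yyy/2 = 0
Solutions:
 f(y) = C1 + Integral(C2*airyai(-2*y) + C3*airybi(-2*y), y)


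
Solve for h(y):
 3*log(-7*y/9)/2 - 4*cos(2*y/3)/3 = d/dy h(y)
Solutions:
 h(y) = C1 + 3*y*log(-y)/2 - 3*y*log(3) - 3*y/2 + 3*y*log(7)/2 - 2*sin(2*y/3)


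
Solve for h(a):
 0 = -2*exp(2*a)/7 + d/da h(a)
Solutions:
 h(a) = C1 + exp(2*a)/7


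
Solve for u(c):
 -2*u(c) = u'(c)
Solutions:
 u(c) = C1*exp(-2*c)


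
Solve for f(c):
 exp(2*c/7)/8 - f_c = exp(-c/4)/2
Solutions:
 f(c) = C1 + 7*exp(2*c/7)/16 + 2*exp(-c/4)


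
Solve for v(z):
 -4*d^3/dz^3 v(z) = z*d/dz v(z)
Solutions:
 v(z) = C1 + Integral(C2*airyai(-2^(1/3)*z/2) + C3*airybi(-2^(1/3)*z/2), z)


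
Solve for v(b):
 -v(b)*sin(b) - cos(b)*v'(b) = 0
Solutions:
 v(b) = C1*cos(b)


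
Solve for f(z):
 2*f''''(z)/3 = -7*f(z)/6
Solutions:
 f(z) = (C1*sin(7^(1/4)*z/2) + C2*cos(7^(1/4)*z/2))*exp(-7^(1/4)*z/2) + (C3*sin(7^(1/4)*z/2) + C4*cos(7^(1/4)*z/2))*exp(7^(1/4)*z/2)


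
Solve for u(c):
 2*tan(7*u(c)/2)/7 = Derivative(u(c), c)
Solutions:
 u(c) = -2*asin(C1*exp(c))/7 + 2*pi/7
 u(c) = 2*asin(C1*exp(c))/7


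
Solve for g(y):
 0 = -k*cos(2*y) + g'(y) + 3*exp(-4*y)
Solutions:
 g(y) = C1 + k*sin(2*y)/2 + 3*exp(-4*y)/4


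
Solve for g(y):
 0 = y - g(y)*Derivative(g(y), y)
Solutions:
 g(y) = -sqrt(C1 + y^2)
 g(y) = sqrt(C1 + y^2)


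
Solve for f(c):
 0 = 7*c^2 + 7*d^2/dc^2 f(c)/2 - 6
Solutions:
 f(c) = C1 + C2*c - c^4/6 + 6*c^2/7


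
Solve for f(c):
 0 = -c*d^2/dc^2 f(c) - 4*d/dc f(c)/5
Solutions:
 f(c) = C1 + C2*c^(1/5)


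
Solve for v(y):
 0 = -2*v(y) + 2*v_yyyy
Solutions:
 v(y) = C1*exp(-y) + C2*exp(y) + C3*sin(y) + C4*cos(y)


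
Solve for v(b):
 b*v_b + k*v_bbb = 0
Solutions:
 v(b) = C1 + Integral(C2*airyai(b*(-1/k)^(1/3)) + C3*airybi(b*(-1/k)^(1/3)), b)


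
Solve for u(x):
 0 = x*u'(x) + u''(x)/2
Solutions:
 u(x) = C1 + C2*erf(x)


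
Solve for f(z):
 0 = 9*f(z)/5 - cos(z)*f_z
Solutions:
 f(z) = C1*(sin(z) + 1)^(9/10)/(sin(z) - 1)^(9/10)


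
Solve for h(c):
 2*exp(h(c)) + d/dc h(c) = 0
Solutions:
 h(c) = log(1/(C1 + 2*c))


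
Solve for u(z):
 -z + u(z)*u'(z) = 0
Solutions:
 u(z) = -sqrt(C1 + z^2)
 u(z) = sqrt(C1 + z^2)


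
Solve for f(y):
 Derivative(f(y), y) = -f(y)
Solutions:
 f(y) = C1*exp(-y)


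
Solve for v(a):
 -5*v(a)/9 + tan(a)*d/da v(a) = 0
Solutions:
 v(a) = C1*sin(a)^(5/9)


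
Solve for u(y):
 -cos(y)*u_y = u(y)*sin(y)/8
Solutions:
 u(y) = C1*cos(y)^(1/8)


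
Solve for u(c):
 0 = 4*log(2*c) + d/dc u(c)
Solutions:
 u(c) = C1 - 4*c*log(c) - c*log(16) + 4*c


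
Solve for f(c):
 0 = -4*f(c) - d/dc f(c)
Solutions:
 f(c) = C1*exp(-4*c)


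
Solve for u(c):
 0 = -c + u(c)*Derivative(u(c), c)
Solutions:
 u(c) = -sqrt(C1 + c^2)
 u(c) = sqrt(C1 + c^2)


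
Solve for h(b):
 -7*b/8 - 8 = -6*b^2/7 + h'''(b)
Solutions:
 h(b) = C1 + C2*b + C3*b^2 + b^5/70 - 7*b^4/192 - 4*b^3/3


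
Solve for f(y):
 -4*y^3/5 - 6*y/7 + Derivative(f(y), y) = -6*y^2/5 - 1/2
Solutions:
 f(y) = C1 + y^4/5 - 2*y^3/5 + 3*y^2/7 - y/2


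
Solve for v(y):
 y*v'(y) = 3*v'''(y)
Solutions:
 v(y) = C1 + Integral(C2*airyai(3^(2/3)*y/3) + C3*airybi(3^(2/3)*y/3), y)
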